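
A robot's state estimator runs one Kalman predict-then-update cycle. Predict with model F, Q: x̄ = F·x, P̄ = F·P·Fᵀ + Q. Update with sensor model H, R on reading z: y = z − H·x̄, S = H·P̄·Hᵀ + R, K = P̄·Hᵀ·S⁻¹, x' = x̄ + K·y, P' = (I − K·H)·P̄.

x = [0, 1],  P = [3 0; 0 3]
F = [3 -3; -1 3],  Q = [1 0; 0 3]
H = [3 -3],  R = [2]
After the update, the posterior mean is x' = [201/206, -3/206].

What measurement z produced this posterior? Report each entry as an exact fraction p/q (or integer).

x̄ = F·x = [-3, 3]
P̄ = F·P·Fᵀ + Q = [55 -36; -36 33]
S = H·P̄·Hᵀ + R = [1442]
K = P̄·Hᵀ·S⁻¹ = [39/206; -207/1442]
x' − x̄ = [819/206, -621/206] = K·y
y = (KᵀK)⁻¹·Kᵀ·(x' − x̄) = [21]
z = y + H·x̄ = [21] + [-18] = [3]

z = [3]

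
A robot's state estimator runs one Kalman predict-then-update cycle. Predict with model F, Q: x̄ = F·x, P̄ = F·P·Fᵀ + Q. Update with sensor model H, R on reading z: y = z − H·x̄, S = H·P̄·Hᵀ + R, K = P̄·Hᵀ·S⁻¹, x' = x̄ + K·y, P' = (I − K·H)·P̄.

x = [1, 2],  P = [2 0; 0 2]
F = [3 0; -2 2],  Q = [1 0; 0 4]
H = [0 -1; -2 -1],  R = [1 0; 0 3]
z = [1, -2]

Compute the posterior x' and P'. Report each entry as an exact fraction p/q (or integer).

x' = [1701/1055, -878/1055]
P' = [1001/1055 -508/1055; -508/1055 1004/1055]

x̄ = F·x = [3, 2]
P̄ = F·P·Fᵀ + Q = [19 -12; -12 20]
y = z − H·x̄ = [3, 6]
S = H·P̄·Hᵀ + R = [21 -4; -4 51]
K = P̄·Hᵀ·S⁻¹ = [508/1055 -498/1055; -1004/1055 4/1055]
x' = x̄ + K·y = [1701/1055, -878/1055]
P' = (I − K·H)·P̄ = [1001/1055 -508/1055; -508/1055 1004/1055]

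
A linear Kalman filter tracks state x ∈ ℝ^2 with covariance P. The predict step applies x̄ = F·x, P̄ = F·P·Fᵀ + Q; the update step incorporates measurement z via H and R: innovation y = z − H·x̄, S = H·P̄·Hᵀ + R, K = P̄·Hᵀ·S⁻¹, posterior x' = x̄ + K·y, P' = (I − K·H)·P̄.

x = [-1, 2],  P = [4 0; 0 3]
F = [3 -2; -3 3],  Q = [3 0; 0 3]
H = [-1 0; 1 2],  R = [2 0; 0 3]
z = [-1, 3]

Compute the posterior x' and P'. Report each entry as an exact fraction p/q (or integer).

x̄ = F·x = [-7, 9]
P̄ = F·P·Fᵀ + Q = [51 -54; -54 66]
y = z − H·x̄ = [-8, -8]
S = H·P̄·Hᵀ + R = [53 57; 57 102]
K = P̄·Hᵀ·S⁻¹ = [-651/719 -38/719; 354/719 352/719]
x' = x̄ + K·y = [479/719, 823/719]
P' = (I − K·H)·P̄ = [1302/719 -708/719; -708/719 882/719]

x' = [479/719, 823/719]
P' = [1302/719 -708/719; -708/719 882/719]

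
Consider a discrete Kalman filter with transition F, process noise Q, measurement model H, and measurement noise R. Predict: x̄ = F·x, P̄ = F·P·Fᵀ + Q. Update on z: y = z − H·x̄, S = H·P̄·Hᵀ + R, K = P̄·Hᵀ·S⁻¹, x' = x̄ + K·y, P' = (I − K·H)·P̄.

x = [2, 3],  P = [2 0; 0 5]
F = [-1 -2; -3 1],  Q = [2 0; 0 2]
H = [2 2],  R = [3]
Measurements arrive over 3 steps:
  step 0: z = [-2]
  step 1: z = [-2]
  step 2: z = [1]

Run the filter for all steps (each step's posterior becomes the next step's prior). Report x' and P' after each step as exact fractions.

step 0: x' = [-536/167, 339/167], P' = [2408/167 -2348/167; -2348/167 2411/167]
step 1: x' = [17046/7061, -307475/91793], P' = [52438/7061 -53902/7061; -53902/7061 788227/91793]
step 2: x' = [62307572/26102159, -51130933/26102159], P' = [201279420/26102159 -206738574/26102159; -206738574/26102159 231567813/26102159]

step 0: x̄ = F·x = [-8, -3]
step 0: P̄ = F·P·Fᵀ + Q = [24 -4; -4 25]
step 0: y = z − H·x̄ = [20]
step 0: S = H·P̄·Hᵀ + R = [167]
step 0: K = P̄·Hᵀ·S⁻¹ = [40/167; 42/167]
step 0: x' = x̄ + K·y = [-536/167, 339/167]
step 0: P' = (I − K·H)·P̄ = [2408/167 -2348/167; -2348/167 2411/167]
step 1: x̄ = F·x = [-142/167, 1947/167]
step 1: P̄ = F·P·Fᵀ + Q = [2994/167 -9338/167; -9338/167 38505/167]
step 1: y = z − H·x̄ = [-3944/167]
step 1: S = H·P̄·Hᵀ + R = [91793/167]
step 1: K = P̄·Hᵀ·S⁻¹ = [-976/7061; 58334/91793]
step 1: x' = x̄ + K·y = [17046/7061, -307475/91793]
step 1: P' = (I − K·H)·P̄ = [52438/7061 -53902/7061; -53902/7061 788227/91793]
step 2: x̄ = F·x = [393352/91793, -3167/299]
step 2: P̄ = F·P·Fᵀ + Q = [1215284/91793 -9886/299; -9886/299 36845/299]
step 2: y = z − H·x̄ = [1249627/91793]
step 2: S = H·P̄·Hᵀ + R = [26102159/91793]
step 2: K = P̄·Hᵀ·S⁻¹ = [-3639436/26102159; 16552826/26102159]
step 2: x' = x̄ + K·y = [62307572/26102159, -51130933/26102159]
step 2: P' = (I − K·H)·P̄ = [201279420/26102159 -206738574/26102159; -206738574/26102159 231567813/26102159]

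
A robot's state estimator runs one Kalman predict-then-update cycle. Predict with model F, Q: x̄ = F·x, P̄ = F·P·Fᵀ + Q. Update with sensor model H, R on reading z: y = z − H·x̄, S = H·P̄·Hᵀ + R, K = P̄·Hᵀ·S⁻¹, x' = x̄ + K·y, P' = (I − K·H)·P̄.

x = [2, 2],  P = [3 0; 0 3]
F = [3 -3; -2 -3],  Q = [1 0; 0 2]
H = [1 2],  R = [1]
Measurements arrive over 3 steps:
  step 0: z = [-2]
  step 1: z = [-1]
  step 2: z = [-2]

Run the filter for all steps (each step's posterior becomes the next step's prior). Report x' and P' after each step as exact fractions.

step 0: x' = [657/128, -461/128], P' = [8751/256 -4339/256; -4339/256 2215/256]
step 1: x' = [-59383/7039, 105593/28156], P' = [222597/7039 -427951/28156; -427951/28156 212377/28156]
step 2: x' = [-157180155/21342734, 113181701/42685468], P' = [350633688/10671367 -337271693/21342734; -337271693/21342734 334552909/42685468]

step 0: x̄ = F·x = [0, -10]
step 0: P̄ = F·P·Fᵀ + Q = [55 9; 9 41]
step 0: y = z − H·x̄ = [18]
step 0: S = H·P̄·Hᵀ + R = [256]
step 0: K = P̄·Hᵀ·S⁻¹ = [73/256; 91/256]
step 0: x' = x̄ + K·y = [657/128, -461/128]
step 0: P' = (I − K·H)·P̄ = [8751/256 -4339/256; -4339/256 2215/256]
step 1: x̄ = F·x = [1677/64, 69/128]
step 1: P̄ = F·P·Fᵀ + Q = [44263/64 -9777/128; -9777/128 3383/256]
step 1: y = z − H·x̄ = [-905/32]
step 1: S = H·P̄·Hᵀ + R = [7039/16]
step 1: K = P̄·Hᵀ·S⁻¹ = [17243/14078; -3197/28156]
step 1: x' = x̄ + K·y = [-59383/7039, 105593/28156]
step 1: P' = (I − K·H)·P̄ = [222597/7039 -427951/28156; -427951/28156 212377/28156]
step 2: x̄ = F·x = [-1029375/28156, 158285/28156]
step 2: P̄ = F·P·Fᵀ + Q = [17656159/28156 -1073541/14078; -1073541/14078 393845/28156]
step 2: y = z − H·x̄ = [656493/28156]
step 2: S = H·P̄·Hᵀ + R = [10671367/28156]
step 2: K = P̄·Hᵀ·S⁻¹ = [13361995/10671367; -1359392/10671367]
step 2: x' = x̄ + K·y = [-157180155/21342734, 113181701/42685468]
step 2: P' = (I − K·H)·P̄ = [350633688/10671367 -337271693/21342734; -337271693/21342734 334552909/42685468]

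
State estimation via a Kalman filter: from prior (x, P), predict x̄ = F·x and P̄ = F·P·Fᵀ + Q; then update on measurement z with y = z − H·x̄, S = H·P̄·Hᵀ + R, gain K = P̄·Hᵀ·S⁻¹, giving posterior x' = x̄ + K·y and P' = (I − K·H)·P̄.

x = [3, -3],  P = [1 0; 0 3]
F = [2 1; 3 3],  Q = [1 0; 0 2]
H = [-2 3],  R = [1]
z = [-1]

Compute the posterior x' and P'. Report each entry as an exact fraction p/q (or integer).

x̄ = F·x = [3, 0]
P̄ = F·P·Fᵀ + Q = [8 15; 15 38]
y = z − H·x̄ = [5]
S = H·P̄·Hᵀ + R = [195]
K = P̄·Hᵀ·S⁻¹ = [29/195; 28/65]
x' = x̄ + K·y = [146/39, 28/13]
P' = (I − K·H)·P̄ = [719/195 163/65; 163/65 118/65]

x' = [146/39, 28/13]
P' = [719/195 163/65; 163/65 118/65]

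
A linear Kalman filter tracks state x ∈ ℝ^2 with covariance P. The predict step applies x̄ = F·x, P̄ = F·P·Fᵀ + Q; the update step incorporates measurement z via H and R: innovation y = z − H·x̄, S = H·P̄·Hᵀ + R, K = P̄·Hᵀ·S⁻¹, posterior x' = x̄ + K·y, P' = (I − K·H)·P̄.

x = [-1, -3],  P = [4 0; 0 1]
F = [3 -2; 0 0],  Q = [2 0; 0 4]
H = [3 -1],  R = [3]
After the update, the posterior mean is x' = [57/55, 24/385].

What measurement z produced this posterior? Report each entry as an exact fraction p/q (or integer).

z = [3]

x̄ = F·x = [3, 0]
P̄ = F·P·Fᵀ + Q = [42 0; 0 4]
S = H·P̄·Hᵀ + R = [385]
K = P̄·Hᵀ·S⁻¹ = [18/55; -4/385]
x' − x̄ = [-108/55, 24/385] = K·y
y = (KᵀK)⁻¹·Kᵀ·(x' − x̄) = [-6]
z = y + H·x̄ = [-6] + [9] = [3]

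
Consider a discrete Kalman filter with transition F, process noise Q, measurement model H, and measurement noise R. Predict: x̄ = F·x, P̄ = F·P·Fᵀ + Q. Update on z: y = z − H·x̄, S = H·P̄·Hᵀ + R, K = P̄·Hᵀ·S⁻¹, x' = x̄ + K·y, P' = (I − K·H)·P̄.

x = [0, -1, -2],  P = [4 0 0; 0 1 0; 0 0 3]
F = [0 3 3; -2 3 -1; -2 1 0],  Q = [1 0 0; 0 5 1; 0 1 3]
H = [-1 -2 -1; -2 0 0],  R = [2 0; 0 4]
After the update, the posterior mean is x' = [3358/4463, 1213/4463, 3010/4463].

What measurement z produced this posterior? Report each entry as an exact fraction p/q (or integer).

x̄ = F·x = [-9, -1, -1]
P̄ = F·P·Fᵀ + Q = [37 0 3; 0 33 20; 3 20 20]
S = H·P̄·Hᵀ + R = [277 80; 80 152]
K = P̄·Hᵀ·S⁻¹ = [-20/4463 -8649/17852; -1634/4463 860/4463; -1137/4463 1689/17852]
x' − x̄ = [43525/4463, 5676/4463, 7473/4463] = K·y
y = (KᵀK)⁻¹·Kᵀ·(x' − x̄) = [-14, -20]
z = y + H·x̄ = [-14, -20] + [12, 18] = [-2, -2]

z = [-2, -2]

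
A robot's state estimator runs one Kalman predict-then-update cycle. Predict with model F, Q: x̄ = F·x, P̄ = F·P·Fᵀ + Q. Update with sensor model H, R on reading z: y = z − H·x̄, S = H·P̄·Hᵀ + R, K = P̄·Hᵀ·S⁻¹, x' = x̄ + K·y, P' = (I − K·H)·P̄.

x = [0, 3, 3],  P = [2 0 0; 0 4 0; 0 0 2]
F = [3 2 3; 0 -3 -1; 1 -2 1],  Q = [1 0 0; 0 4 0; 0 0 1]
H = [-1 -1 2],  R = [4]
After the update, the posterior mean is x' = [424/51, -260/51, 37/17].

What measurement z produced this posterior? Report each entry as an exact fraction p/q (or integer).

z = [2]

x̄ = F·x = [15, -12, -3]
P̄ = F·P·Fᵀ + Q = [53 -30 -4; -30 42 22; -4 22 21]
S = H·P̄·Hᵀ + R = [51]
K = P̄·Hᵀ·S⁻¹ = [-31/51; 32/51; 8/17]
x' − x̄ = [-341/51, 352/51, 88/17] = K·y
y = (KᵀK)⁻¹·Kᵀ·(x' − x̄) = [11]
z = y + H·x̄ = [11] + [-9] = [2]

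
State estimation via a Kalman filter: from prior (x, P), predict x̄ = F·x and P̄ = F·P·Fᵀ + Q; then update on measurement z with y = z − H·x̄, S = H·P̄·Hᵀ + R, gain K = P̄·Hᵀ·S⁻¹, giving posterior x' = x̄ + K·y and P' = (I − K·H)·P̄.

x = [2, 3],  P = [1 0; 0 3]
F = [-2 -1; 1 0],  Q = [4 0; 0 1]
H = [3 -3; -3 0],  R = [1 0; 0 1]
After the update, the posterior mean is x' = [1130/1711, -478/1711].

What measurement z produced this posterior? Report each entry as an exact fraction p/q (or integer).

z = [3, -2]

x̄ = F·x = [-7, 2]
P̄ = F·P·Fᵀ + Q = [11 -2; -2 2]
S = H·P̄·Hᵀ + R = [154 -117; -117 100]
K = P̄·Hᵀ·S⁻¹ = [39/1711 -519/1711; -498/1711 -480/1711]
x' − x̄ = [13107/1711, -3900/1711] = K·y
y = (KᵀK)⁻¹·Kᵀ·(x' − x̄) = [30, -23]
z = y + H·x̄ = [30, -23] + [-27, 21] = [3, -2]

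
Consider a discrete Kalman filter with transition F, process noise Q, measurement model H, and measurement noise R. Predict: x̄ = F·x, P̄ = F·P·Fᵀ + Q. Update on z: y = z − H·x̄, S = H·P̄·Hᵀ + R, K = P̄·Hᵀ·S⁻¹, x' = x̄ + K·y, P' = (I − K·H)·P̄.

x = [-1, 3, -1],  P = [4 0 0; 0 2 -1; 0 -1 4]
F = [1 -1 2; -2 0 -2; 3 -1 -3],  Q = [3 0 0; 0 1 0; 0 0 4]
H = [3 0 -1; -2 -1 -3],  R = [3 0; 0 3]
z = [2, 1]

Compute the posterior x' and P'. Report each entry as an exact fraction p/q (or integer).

x' = [37457/61293, -152821/61293, 763/20431]
P' = [22967/61293 -72226/61293 5000/20431; -72226/61293 629135/61293 -56617/20431; 5000/20431 -56617/20431 21840/20431]

x̄ = F·x = [-6, 4, -3]
P̄ = F·P·Fᵀ + Q = [29 -26 -11; -26 33 -2; -11 -2 72]
y = z − H·x̄ = [17, -16]
S = H·P̄·Hᵀ + R = [402 195; 195 552]
K = P̄·Hᵀ·S⁻¹ = [5989/20431 -6236/61293; -5203/20431 8290/61293; -2280/20431 -6301/20431]
x' = x̄ + K·y = [37457/61293, -152821/61293, 763/20431]
P' = (I − K·H)·P̄ = [22967/61293 -72226/61293 5000/20431; -72226/61293 629135/61293 -56617/20431; 5000/20431 -56617/20431 21840/20431]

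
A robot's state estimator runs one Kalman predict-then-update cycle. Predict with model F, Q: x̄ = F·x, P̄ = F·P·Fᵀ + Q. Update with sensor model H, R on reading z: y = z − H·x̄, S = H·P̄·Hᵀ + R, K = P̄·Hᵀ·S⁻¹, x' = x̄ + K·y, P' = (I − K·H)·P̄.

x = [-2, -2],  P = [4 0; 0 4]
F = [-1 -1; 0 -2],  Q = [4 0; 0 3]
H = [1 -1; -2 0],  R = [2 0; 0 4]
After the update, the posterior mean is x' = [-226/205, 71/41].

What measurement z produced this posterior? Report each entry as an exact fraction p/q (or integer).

z = [-3, 3]

x̄ = F·x = [4, 4]
P̄ = F·P·Fᵀ + Q = [12 8; 8 19]
S = H·P̄·Hᵀ + R = [17 -8; -8 52]
K = P̄·Hᵀ·S⁻¹ = [4/205 -94/205; -35/41 -18/41]
x' − x̄ = [-1046/205, -93/41] = K·y
y = (KᵀK)⁻¹·Kᵀ·(x' − x̄) = [-3, 11]
z = y + H·x̄ = [-3, 11] + [0, -8] = [-3, 3]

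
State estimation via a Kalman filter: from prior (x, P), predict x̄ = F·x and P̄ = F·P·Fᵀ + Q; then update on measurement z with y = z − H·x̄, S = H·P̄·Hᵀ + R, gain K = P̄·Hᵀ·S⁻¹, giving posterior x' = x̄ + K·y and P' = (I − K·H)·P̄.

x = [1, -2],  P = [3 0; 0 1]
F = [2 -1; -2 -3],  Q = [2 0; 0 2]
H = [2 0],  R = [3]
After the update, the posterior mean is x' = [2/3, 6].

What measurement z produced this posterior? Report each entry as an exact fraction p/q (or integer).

z = [1]

x̄ = F·x = [4, 4]
P̄ = F·P·Fᵀ + Q = [15 -9; -9 23]
S = H·P̄·Hᵀ + R = [63]
K = P̄·Hᵀ·S⁻¹ = [10/21; -2/7]
x' − x̄ = [-10/3, 2] = K·y
y = (KᵀK)⁻¹·Kᵀ·(x' − x̄) = [-7]
z = y + H·x̄ = [-7] + [8] = [1]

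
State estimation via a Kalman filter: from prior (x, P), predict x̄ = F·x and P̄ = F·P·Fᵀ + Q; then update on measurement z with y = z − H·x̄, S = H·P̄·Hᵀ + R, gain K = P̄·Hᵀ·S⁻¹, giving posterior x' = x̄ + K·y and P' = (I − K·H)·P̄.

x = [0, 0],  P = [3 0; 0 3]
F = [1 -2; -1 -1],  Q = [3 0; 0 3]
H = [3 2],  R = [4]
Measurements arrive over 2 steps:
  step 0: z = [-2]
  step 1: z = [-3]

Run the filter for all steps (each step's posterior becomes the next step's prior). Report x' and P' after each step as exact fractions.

step 0: x' = [-60/119, -27/119], P' = [342/119 -453/119; -453/119 1413/238]
step 1: x' = [-77271/57923, 30048/57923], P' = [98118/57923 -112683/57923; -112683/57923 349461/115846]

step 0: x̄ = F·x = [0, 0]
step 0: P̄ = F·P·Fᵀ + Q = [18 3; 3 9]
step 0: y = z − H·x̄ = [-2]
step 0: S = H·P̄·Hᵀ + R = [238]
step 0: K = P̄·Hᵀ·S⁻¹ = [30/119; 27/238]
step 0: x' = x̄ + K·y = [-60/119, -27/119]
step 0: P' = (I − K·H)·P̄ = [342/119 -453/119; -453/119 1413/238]
step 1: x̄ = F·x = [-6/119, 87/119]
step 1: P̄ = F·P·Fᵀ + Q = [5337/119 618/119; 618/119 999/238]
step 1: y = z − H·x̄ = [-513/119]
step 1: S = H·P̄·Hᵀ + R = [57923/119]
step 1: K = P̄·Hᵀ·S⁻¹ = [17247/57923; 2853/57923]
step 1: x' = x̄ + K·y = [-77271/57923, 30048/57923]
step 1: P' = (I − K·H)·P̄ = [98118/57923 -112683/57923; -112683/57923 349461/115846]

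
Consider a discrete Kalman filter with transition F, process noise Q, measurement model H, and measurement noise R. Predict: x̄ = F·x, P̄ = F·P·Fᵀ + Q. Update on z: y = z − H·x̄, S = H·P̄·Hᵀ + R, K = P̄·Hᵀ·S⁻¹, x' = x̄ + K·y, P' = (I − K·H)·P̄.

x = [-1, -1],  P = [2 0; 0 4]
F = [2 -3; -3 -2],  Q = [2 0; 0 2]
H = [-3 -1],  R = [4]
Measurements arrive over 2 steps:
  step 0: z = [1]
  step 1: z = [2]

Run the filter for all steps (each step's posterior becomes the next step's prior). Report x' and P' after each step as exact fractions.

step 0: x̄ = F·x = [1, 5]
step 0: P̄ = F·P·Fᵀ + Q = [46 12; 12 36]
step 0: y = z − H·x̄ = [9]
step 0: S = H·P̄·Hᵀ + R = [526]
step 0: K = P̄·Hᵀ·S⁻¹ = [-75/263; -36/263]
step 0: x' = x̄ + K·y = [-412/263, 991/263]
step 0: P' = (I − K·H)·P̄ = [848/263 -2244/263; -2244/263 6876/263]
step 1: x̄ = F·x = [-3797/263, -746/263]
step 1: P̄ = F·P·Fᵀ + Q = [92730/263 24948/263; 24948/263 8734/263]
step 1: y = z − H·x̄ = [-11611/263]
step 1: S = H·P̄·Hᵀ + R = [994044/263]
step 1: K = P̄·Hᵀ·S⁻¹ = [-50523/165674; -41789/497022]
step 1: x' = x̄ + K·y = [-161375/165674, 435109/497022]
step 1: P' = (I − K·H)·P̄ = [90321/82837 -169917/82837; -169917/82837 1612831/248511]

step 0: x' = [-412/263, 991/263], P' = [848/263 -2244/263; -2244/263 6876/263]
step 1: x' = [-161375/165674, 435109/497022], P' = [90321/82837 -169917/82837; -169917/82837 1612831/248511]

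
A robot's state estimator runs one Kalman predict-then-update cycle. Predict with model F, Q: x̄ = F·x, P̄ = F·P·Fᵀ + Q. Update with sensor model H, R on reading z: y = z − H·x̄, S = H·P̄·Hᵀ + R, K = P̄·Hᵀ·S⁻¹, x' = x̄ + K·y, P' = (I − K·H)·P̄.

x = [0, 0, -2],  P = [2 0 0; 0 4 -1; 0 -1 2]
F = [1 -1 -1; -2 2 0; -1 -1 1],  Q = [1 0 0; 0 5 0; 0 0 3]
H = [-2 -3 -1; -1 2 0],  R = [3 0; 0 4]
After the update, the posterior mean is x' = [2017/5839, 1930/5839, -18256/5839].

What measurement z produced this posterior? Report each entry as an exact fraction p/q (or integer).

z = [2, 1]

x̄ = F·x = [2, 0, -2]
P̄ = F·P·Fᵀ + Q = [7 -10 0; -10 29 -6; 0 -6 13]
S = H·P̄·Hᵀ + R = [149 -138; -138 167]
K = P̄·Hᵀ·S⁻¹ = [-1054/5839 -1815/5839; -803/5839 1714/5839; -821/5839 -1098/5839]
x' − x̄ = [-9661/5839, 1930/5839, -6578/5839] = K·y
y = (KᵀK)⁻¹·Kᵀ·(x' − x̄) = [4, 3]
z = y + H·x̄ = [4, 3] + [-2, -2] = [2, 1]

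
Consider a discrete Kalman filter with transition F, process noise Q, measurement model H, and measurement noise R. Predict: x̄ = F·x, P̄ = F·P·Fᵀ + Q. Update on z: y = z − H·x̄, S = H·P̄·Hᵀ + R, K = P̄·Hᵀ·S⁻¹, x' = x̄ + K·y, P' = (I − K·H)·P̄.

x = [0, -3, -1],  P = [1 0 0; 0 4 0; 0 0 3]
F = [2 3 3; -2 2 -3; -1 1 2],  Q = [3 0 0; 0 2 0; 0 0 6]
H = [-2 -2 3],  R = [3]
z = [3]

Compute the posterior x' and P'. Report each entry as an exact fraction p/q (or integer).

x̄ = F·x = [-12, -3, -5]
P̄ = F·P·Fᵀ + Q = [70 -7 28; -7 49 -8; 28 -8 23]
y = z − H·x̄ = [-12]
S = H·P̄·Hᵀ + R = [390]
K = P̄·Hᵀ·S⁻¹ = [-7/65; -18/65; 29/390]
x' = x̄ + K·y = [-696/65, 21/65, -383/65]
P' = (I − K·H)·P̄ = [4256/65 -1211/65 2023/65; -1211/65 1241/65 2/65; 2023/65 2/65 8129/390]

x' = [-696/65, 21/65, -383/65]
P' = [4256/65 -1211/65 2023/65; -1211/65 1241/65 2/65; 2023/65 2/65 8129/390]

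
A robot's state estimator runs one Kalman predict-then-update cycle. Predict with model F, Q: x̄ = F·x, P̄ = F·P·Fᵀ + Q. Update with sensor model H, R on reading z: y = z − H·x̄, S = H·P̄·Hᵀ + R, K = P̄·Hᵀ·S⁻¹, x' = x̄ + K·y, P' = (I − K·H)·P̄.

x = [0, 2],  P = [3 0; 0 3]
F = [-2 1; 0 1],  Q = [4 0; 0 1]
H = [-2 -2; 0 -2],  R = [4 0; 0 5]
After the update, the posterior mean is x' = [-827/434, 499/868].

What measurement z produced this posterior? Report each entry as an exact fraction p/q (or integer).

x̄ = F·x = [2, 2]
P̄ = F·P·Fᵀ + Q = [19 3; 3 4]
S = H·P̄·Hᵀ + R = [120 28; 28 21]
K = P̄·Hᵀ·S⁻¹ = [-27/62 64/217; -5/124 -71/217]
x' − x̄ = [-1695/434, -1237/868] = K·y
y = (KᵀK)⁻¹·Kᵀ·(x' − x̄) = [11, 3]
z = y + H·x̄ = [11, 3] + [-8, -4] = [3, -1]

z = [3, -1]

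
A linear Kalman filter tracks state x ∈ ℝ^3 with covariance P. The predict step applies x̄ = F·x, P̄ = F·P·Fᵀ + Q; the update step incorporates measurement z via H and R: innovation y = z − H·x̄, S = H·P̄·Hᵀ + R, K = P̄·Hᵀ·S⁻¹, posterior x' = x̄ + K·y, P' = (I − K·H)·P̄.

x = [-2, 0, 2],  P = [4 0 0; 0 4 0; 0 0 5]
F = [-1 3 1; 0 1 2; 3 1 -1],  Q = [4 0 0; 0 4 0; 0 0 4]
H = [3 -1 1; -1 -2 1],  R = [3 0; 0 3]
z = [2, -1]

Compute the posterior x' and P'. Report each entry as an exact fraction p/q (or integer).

x̄ = F·x = [4, 4, -8]
P̄ = F·P·Fᵀ + Q = [49 22 -5; 22 28 -6; -5 -6 49]
y = z − H·x̄ = [2, 19]
S = H·P̄·Hᵀ + R = [371 -144; -144 335]
K = P̄·Hᵀ·S⁻¹ = [26088/103549 -19078/103549; -1376/103549 -26556/103549; 22904/103549 30246/103549]
x' = x̄ + K·y = [103890/103549, -93120/103549, -207910/103549]
P' = (I − K·H)·P̄ = [73697/103549 -159290/103549 -302117/103549; -159290/103549 712700/103549 1186442/103549; -302117/103549 1186442/103549 2161505/103549]

x' = [103890/103549, -93120/103549, -207910/103549]
P' = [73697/103549 -159290/103549 -302117/103549; -159290/103549 712700/103549 1186442/103549; -302117/103549 1186442/103549 2161505/103549]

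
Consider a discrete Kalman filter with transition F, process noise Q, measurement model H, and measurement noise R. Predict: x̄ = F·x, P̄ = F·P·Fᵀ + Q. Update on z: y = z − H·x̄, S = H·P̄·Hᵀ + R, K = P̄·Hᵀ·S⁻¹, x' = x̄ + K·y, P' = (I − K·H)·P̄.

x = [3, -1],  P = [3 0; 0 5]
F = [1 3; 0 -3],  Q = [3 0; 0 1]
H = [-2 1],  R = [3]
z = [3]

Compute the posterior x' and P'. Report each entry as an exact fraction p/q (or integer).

x̄ = F·x = [0, 3]
P̄ = F·P·Fᵀ + Q = [51 -45; -45 46]
y = z − H·x̄ = [0]
S = H·P̄·Hᵀ + R = [433]
K = P̄·Hᵀ·S⁻¹ = [-147/433; 136/433]
x' = x̄ + K·y = [0, 3]
P' = (I − K·H)·P̄ = [474/433 507/433; 507/433 1422/433]

x' = [0, 3]
P' = [474/433 507/433; 507/433 1422/433]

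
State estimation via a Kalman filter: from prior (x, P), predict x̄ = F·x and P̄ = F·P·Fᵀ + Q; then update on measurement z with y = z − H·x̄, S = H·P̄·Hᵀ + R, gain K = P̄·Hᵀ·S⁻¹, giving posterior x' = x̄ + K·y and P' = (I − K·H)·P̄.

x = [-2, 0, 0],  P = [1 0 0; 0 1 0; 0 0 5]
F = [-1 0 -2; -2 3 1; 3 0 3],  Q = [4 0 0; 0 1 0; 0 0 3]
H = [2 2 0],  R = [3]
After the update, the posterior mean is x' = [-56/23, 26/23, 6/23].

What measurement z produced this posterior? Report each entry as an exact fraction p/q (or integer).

x̄ = F·x = [2, 4, -6]
P̄ = F·P·Fᵀ + Q = [25 -8 -33; -8 19 9; -33 9 57]
S = H·P̄·Hᵀ + R = [115]
K = P̄·Hᵀ·S⁻¹ = [34/115; 22/115; -48/115]
x' − x̄ = [-102/23, -66/23, 144/23] = K·y
y = (KᵀK)⁻¹·Kᵀ·(x' − x̄) = [-15]
z = y + H·x̄ = [-15] + [12] = [-3]

z = [-3]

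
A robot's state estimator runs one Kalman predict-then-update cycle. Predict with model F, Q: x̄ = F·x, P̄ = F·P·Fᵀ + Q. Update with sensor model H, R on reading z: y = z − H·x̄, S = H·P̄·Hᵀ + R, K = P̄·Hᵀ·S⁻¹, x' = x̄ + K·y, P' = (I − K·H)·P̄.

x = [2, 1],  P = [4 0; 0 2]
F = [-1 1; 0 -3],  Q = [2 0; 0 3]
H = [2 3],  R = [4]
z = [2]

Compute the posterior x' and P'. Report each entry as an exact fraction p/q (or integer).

x' = [-179/153, 4/3]
P' = [1220/153 -16/3; -16/3 4]

x̄ = F·x = [-1, -3]
P̄ = F·P·Fᵀ + Q = [8 -6; -6 21]
y = z − H·x̄ = [13]
S = H·P̄·Hᵀ + R = [153]
K = P̄·Hᵀ·S⁻¹ = [-2/153; 1/3]
x' = x̄ + K·y = [-179/153, 4/3]
P' = (I − K·H)·P̄ = [1220/153 -16/3; -16/3 4]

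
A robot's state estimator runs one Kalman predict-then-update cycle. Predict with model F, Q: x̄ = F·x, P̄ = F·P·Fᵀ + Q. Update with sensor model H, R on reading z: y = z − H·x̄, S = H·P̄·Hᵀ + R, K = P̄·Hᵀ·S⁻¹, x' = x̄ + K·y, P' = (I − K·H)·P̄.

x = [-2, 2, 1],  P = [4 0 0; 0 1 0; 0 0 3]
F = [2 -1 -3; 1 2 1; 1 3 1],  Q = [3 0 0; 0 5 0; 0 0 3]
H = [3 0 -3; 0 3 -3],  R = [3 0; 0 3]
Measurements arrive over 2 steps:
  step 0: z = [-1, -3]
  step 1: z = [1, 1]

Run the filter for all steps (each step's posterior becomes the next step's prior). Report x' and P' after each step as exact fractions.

step 0: x' = [2916/5803, -527/5803, 5212/5803], P' = [60014/5803 57759/5803 58607/5803; 57759/5803 59275/5803 58270/5803; 58607/5803 58270/5803 59125/5803]
step 1: x' = [-6823571/10085690, -3349448/5042845, -10151697/10085690], P' = [20974959/8068552 49331423/20171380 100664177/40342760; 49331423/20171380 29641909/10085690 53896161/20171380; 100664177/40342760 53896161/20171380 109879619/40342760]

step 0: x̄ = F·x = [-9, 3, 5]
step 0: P̄ = F·P·Fᵀ + Q = [47 -3 -4; -3 16 13; -4 13 19]
step 0: y = z − H·x̄ = [41, 3]
step 0: S = H·P̄·Hᵀ + R = [669 63; 63 84]
step 0: K = P̄·Hᵀ·S⁻¹ = [201/829 -848/5803; -73/829 1005/5803; -74/829 -855/5803]
step 0: x' = x̄ + K·y = [2916/5803, -527/5803, 5212/5803]
step 0: P' = (I − K·H)·P̄ = [60014/5803 57759/5803 58607/5803; 57759/5803 59275/5803 58270/5803; 58607/5803 58270/5803 59125/5803]
step 1: x̄ = F·x = [-9277/5803, 7074/5803, 6547/5803]
step 1: P̄ = F·P·Fᵀ + Q = [264165/5803 -469117/5803 -587684/5803; -469117/5803 966584/5803 1172148/5803; -587684/5803 1172148/5803 1483411/5803]
step 1: y = z − H·x̄ = [53275/5803, 4222/5803]
step 1: S = H·P̄·Hᵀ + R = [26323905/5803 3868470/5803; 3868470/5803 968700/5803]
step 1: K = P̄·Hᵀ·S⁻¹ = [2105309/20171380 -2001331/40342760; -2282369/10085690 5387657/20171380; -4607721/20171380 -2087297/40342760]
step 1: x' = x̄ + K·y = [-6823571/10085690, -3349448/5042845, -10151697/10085690]
step 1: P' = (I − K·H)·P̄ = [20974959/8068552 49331423/20171380 100664177/40342760; 49331423/20171380 29641909/10085690 53896161/20171380; 100664177/40342760 53896161/20171380 109879619/40342760]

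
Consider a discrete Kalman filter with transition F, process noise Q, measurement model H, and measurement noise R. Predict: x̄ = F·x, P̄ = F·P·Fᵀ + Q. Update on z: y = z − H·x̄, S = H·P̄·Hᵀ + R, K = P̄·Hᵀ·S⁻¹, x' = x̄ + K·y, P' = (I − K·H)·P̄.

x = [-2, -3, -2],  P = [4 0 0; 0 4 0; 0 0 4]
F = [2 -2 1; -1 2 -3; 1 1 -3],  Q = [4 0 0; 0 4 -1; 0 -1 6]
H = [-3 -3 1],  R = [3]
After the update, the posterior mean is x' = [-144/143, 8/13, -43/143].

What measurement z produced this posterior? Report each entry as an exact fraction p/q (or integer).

x̄ = F·x = [0, 2, 1]
P̄ = F·P·Fᵀ + Q = [40 -36 -12; -36 60 39; -12 39 50]
S = H·P̄·Hᵀ + R = [143]
K = P̄·Hᵀ·S⁻¹ = [-24/143; -3/13; -31/143]
x' − x̄ = [-144/143, -18/13, -186/143] = K·y
y = (KᵀK)⁻¹·Kᵀ·(x' − x̄) = [6]
z = y + H·x̄ = [6] + [-5] = [1]

z = [1]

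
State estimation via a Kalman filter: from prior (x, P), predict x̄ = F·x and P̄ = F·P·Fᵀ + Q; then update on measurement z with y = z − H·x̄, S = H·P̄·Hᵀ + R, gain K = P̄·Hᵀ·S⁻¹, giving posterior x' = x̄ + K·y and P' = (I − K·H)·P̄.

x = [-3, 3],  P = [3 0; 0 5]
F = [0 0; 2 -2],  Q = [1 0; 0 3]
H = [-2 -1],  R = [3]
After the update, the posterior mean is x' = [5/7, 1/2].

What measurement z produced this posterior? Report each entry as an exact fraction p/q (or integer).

x̄ = F·x = [0, -12]
P̄ = F·P·Fᵀ + Q = [1 0; 0 35]
S = H·P̄·Hᵀ + R = [42]
K = P̄·Hᵀ·S⁻¹ = [-1/21; -5/6]
x' − x̄ = [5/7, 25/2] = K·y
y = (KᵀK)⁻¹·Kᵀ·(x' − x̄) = [-15]
z = y + H·x̄ = [-15] + [12] = [-3]

z = [-3]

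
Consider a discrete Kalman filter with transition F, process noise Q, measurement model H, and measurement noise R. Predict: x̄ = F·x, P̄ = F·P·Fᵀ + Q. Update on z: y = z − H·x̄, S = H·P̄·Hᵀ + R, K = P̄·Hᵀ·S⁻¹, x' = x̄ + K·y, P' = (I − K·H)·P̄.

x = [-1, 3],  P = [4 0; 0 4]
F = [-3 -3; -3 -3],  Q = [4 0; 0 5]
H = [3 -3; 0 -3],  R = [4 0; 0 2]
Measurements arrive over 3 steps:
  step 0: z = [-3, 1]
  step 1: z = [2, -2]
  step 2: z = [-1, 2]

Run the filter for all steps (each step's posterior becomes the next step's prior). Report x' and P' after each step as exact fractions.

step 0: x̄ = F·x = [-6, -6]
step 0: P̄ = F·P·Fᵀ + Q = [76 72; 72 77]
step 0: y = z − H·x̄ = [-3, -17]
step 0: S = H·P̄·Hᵀ + R = [85 45; 45 695]
step 0: K = P̄·Hᵀ·S⁻¹ = [258/815 -54/163; -3/5705 -1896/5705]
step 0: x' = x̄ + K·y = [-1074/815, -1989/5705]
step 0: P' = (I − K·H)·P̄ = [524/815 36/163; 36/163 1264/5705]
step 1: x̄ = F·x = [28521/5705, 28521/5705]
step 1: P̄ = F·P·Fᵀ + Q = [89888/5705 67068/5705; 67068/5705 95593/5705]
step 1: y = z − H·x̄ = [2, 74153/5705]
step 1: S = H·P̄·Hᵀ + R = [85 45; 45 871747/5705]
step 1: K = P̄·Hᵀ·S⁻¹ = [9757572/31272935 -2018304/6254587; -17115/6254587 -2052534/6254587]
step 1: x' = x̄ + K·y = [44689359/31272935, 4555695/6254587]
step 1: P' = (I − K·H)·P̄ = [19737776/31272935 1345536/6254587; 1345536/6254587 1368356/6254587]
step 2: x̄ = F·x = [-202403502/31272935, -202403502/31272935]
step 2: P̄ = F·P·Fᵀ + Q = [485405984/31272935 360314244/31272935; 360314244/31272935 516678919/31272935]
step 2: y = z − H·x̄ = [-1, -544664636/31272935]
step 2: S = H·P̄·Hᵀ + R = [85 45; 45 4712656141/31272935]
step 2: K = P̄·Hᵀ·S⁻¹ = [52597148316/168624039305 -10876751712/33724807861; -93818805/33724807861 -11064389322/33724807861]
step 2: x' = x̄ + K·y = [-196785278286/168624039305, -25475819373/33724807861]
step 2: P' = (I − K·H)·P̄ = [106385370128/168624039305 7251167808/33724807861; 7251167808/33724807861 7376259548/33724807861]

step 0: x' = [-1074/815, -1989/5705], P' = [524/815 36/163; 36/163 1264/5705]
step 1: x' = [44689359/31272935, 4555695/6254587], P' = [19737776/31272935 1345536/6254587; 1345536/6254587 1368356/6254587]
step 2: x' = [-196785278286/168624039305, -25475819373/33724807861], P' = [106385370128/168624039305 7251167808/33724807861; 7251167808/33724807861 7376259548/33724807861]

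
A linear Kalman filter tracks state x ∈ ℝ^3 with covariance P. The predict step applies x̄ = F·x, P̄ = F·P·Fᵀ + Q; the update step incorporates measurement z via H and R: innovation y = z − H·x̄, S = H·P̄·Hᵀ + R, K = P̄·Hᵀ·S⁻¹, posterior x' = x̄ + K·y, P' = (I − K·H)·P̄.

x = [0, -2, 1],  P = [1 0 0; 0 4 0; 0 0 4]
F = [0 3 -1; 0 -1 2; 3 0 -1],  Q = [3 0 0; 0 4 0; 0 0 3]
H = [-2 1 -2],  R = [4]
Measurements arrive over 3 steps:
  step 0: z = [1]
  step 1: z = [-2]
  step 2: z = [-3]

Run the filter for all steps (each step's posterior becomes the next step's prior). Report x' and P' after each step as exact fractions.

step 0: x̄ = F·x = [-7, 4, -1]
step 0: P̄ = F·P·Fᵀ + Q = [43 -20 4; -20 24 -8; 4 -8 16]
step 0: y = z − H·x̄ = [-19]
step 0: S = H·P̄·Hᵀ + R = [408]
step 0: K = P̄·Hᵀ·S⁻¹ = [-19/68; 10/51; -2/17]
step 0: x' = x̄ + K·y = [-115/68, 14/51, 21/17]
step 0: P' = (I − K·H)·P̄ = [379/34 40/17 -160/17; 40/17 424/51 24/17; -160/17 24/17 176/17]
step 1: x̄ = F·x = [-7/17, 112/51, -429/68]
step 1: P̄ = F·P·Fᵀ + Q = [1355/17 -608/17 944/17; -608/17 2452/51 -1408/17; 944/17 -1408/17 5785/34]
step 1: y = z − H·x̄ = [-1799/102]
step 1: S = H·P̄·Hᵀ + R = [100474/51]
step 1: K = P̄·Hᵀ·S⁻¹ = [-7809/50237; 7274/50237; -27243/100474]
step 1: x' = x̄ + K·y = [234087/100474, -17969/50237, -153381/100474]
step 1: P' = (I − K·H)·P̄ = [1612793/50237 430844/50237 -1381753/50237; 430844/50237 340372/50237 -275206/50237; -1381753/50237 -275206/50237 1271393/50237]
step 2: x̄ = F·x = [45567/100474, -135412/50237, 427821/50237]
step 2: P̄ = F·P·Fᵀ + Q = [6136688/50237 -5490344/50237 10119866/50237; -5490344/50237 6727716/50237 -12401042/50237; 10119866/50237 -12401042/50237 24227759/50237]
step 2: y = z − H·x̄ = [885910/50237]
step 2: S = H·P̄·Hᵀ + R = [280910924/50237]
step 2: K = P̄·Hᵀ·S⁻¹ = [-9500863/70227731; 10627622/70227731; -20274073/70227731]
step 2: x' = x̄ + K·y = [-271388659/140455462, -1882296/70227731, 240537733/70227731]
step 2: P' = (I − K·H)·P̄ = [1391406396/70227731 364510640/70227731 -1190149350/70227731; 364510640/70227731 411784780/70227731 -179873494/70227731; -1190149350/70227731 -179873494/70227731 1140760749/70227731]

step 0: x' = [-115/68, 14/51, 21/17], P' = [379/34 40/17 -160/17; 40/17 424/51 24/17; -160/17 24/17 176/17]
step 1: x' = [234087/100474, -17969/50237, -153381/100474], P' = [1612793/50237 430844/50237 -1381753/50237; 430844/50237 340372/50237 -275206/50237; -1381753/50237 -275206/50237 1271393/50237]
step 2: x' = [-271388659/140455462, -1882296/70227731, 240537733/70227731], P' = [1391406396/70227731 364510640/70227731 -1190149350/70227731; 364510640/70227731 411784780/70227731 -179873494/70227731; -1190149350/70227731 -179873494/70227731 1140760749/70227731]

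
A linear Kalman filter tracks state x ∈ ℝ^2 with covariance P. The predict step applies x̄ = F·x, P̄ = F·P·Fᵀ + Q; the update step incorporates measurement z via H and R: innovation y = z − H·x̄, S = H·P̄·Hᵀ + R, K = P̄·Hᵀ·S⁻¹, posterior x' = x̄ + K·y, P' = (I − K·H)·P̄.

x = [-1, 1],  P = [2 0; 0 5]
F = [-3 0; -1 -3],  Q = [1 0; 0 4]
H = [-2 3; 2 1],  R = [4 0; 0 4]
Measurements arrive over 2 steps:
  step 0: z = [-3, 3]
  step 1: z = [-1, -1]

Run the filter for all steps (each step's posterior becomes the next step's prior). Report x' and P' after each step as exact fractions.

step 0: x̄ = F·x = [3, -2]
step 0: P̄ = F·P·Fᵀ + Q = [19 6; 6 51]
step 0: y = z − H·x̄ = [9, -1]
step 0: S = H·P̄·Hᵀ + R = [467 101; 101 155]
step 0: K = P̄·Hᵀ·S⁻¹ = [-943/7773 2821/7773; 1291/5182 1265/5182]
step 0: x' = x̄ + K·y = [12011/7773, -5/2591]
step 0: P' = (I − K·H)·P̄ = [4703/7773 626/2591; 626/2591 1278/2591]
step 1: x̄ = F·x = [-12011/2591, -11966/7773]
step 1: P̄ = F·P·Fᵀ + Q = [16700/2591 10337/2591; 10337/2591 81569/7773]
step 1: y = z − H·x̄ = [-14647/2591, 76259/7773]
step 1: S = H·P̄·Hᵀ + R = [197827/2591 56117/2591; 56117/2591 437105/7773]
step 1: K = P̄·Hᵀ·S⁻¹ = [-811213/7431862 2543349/7431862; 1790777/7431862 1751683/7431862]
step 1: x' = x̄ + K·y = [-2456807/3715931, -2189412/3715931]
step 1: P' = (I − K·H)·P̄ = [2110315/3715931 866068/3715931; 866068/3715931 1771230/3715931]

step 0: x' = [12011/7773, -5/2591], P' = [4703/7773 626/2591; 626/2591 1278/2591]
step 1: x' = [-2456807/3715931, -2189412/3715931], P' = [2110315/3715931 866068/3715931; 866068/3715931 1771230/3715931]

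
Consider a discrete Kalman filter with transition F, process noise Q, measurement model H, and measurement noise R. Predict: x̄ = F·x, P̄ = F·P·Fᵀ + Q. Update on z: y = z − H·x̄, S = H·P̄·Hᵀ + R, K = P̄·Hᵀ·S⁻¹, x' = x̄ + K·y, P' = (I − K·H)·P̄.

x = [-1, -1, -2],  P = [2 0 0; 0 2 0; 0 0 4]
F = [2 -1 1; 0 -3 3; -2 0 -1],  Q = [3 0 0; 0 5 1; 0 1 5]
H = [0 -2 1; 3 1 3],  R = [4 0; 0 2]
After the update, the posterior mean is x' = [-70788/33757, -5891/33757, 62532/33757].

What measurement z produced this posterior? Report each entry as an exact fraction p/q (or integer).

z = [2, -1]

x̄ = F·x = [-3, -3, 4]
P̄ = F·P·Fᵀ + Q = [17 18 -12; 18 59 -11; -12 -11 17]
S = H·P̄·Hᵀ + R = [301 -156; -156 193]
K = P̄·Hᵀ·S⁻¹ = [-4116/33757 2445/33757; -12417/33757 3956/33757; 8151/33757 7288/33757]
x' − x̄ = [30483/33757, 95380/33757, -72496/33757] = K·y
y = (KᵀK)⁻¹·Kᵀ·(x' − x̄) = [-8, -1]
z = y + H·x̄ = [-8, -1] + [10, 0] = [2, -1]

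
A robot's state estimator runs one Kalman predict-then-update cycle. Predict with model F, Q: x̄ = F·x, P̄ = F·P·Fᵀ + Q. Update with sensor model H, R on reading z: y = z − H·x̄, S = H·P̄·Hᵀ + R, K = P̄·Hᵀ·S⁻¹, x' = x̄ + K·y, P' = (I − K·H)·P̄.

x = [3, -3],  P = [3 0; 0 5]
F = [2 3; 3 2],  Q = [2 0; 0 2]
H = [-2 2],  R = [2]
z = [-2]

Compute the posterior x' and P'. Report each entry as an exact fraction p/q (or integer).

x̄ = F·x = [-3, 3]
P̄ = F·P·Fᵀ + Q = [59 48; 48 49]
y = z − H·x̄ = [-14]
S = H·P̄·Hᵀ + R = [50]
K = P̄·Hᵀ·S⁻¹ = [-11/25; 1/25]
x' = x̄ + K·y = [79/25, 61/25]
P' = (I − K·H)·P̄ = [1233/25 1222/25; 1222/25 1223/25]

x' = [79/25, 61/25]
P' = [1233/25 1222/25; 1222/25 1223/25]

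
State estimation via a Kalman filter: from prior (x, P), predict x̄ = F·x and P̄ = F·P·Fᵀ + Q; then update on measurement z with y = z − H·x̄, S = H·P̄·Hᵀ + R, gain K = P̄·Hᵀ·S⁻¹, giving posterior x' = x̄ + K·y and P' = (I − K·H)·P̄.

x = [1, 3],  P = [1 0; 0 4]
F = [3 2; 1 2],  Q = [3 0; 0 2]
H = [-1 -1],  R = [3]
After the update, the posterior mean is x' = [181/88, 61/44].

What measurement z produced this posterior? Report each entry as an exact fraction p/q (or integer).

z = [-3]

x̄ = F·x = [9, 7]
P̄ = F·P·Fᵀ + Q = [28 19; 19 19]
S = H·P̄·Hᵀ + R = [88]
K = P̄·Hᵀ·S⁻¹ = [-47/88; -19/44]
x' − x̄ = [-611/88, -247/44] = K·y
y = (KᵀK)⁻¹·Kᵀ·(x' − x̄) = [13]
z = y + H·x̄ = [13] + [-16] = [-3]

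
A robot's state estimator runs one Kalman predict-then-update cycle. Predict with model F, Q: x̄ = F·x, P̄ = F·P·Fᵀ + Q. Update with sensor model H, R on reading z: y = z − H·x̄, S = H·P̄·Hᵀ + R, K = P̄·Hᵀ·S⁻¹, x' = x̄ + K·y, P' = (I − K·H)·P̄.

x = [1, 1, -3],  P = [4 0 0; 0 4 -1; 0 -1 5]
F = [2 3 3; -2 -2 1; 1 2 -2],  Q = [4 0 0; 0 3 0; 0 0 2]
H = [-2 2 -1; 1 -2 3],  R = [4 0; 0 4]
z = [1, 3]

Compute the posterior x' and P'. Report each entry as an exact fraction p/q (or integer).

x' = [-276838/126847, -130213/126847, 142635/126847]
P' = [470656/126847 326968/126847 6028/126847; 326968/126847 389992/126847 121936/126847; 6028/126847 121936/126847 133828/126847]

x̄ = F·x = [-4, -7, 9]
P̄ = F·P·Fᵀ + Q = [83 -22 2; -22 44 -40; 2 -40 50]
y = z − H·x̄ = [16, -34]
S = H·P̄·Hᵀ + R = [906 -958; -958 1293]
K = P̄·Hᵀ·S⁻¹ = [-73351/126847 -41299/126847; 1028/126847 -21802/126847; 24497/126847 40910/126847]
x' = x̄ + K·y = [-276838/126847, -130213/126847, 142635/126847]
P' = (I − K·H)·P̄ = [470656/126847 326968/126847 6028/126847; 326968/126847 389992/126847 121936/126847; 6028/126847 121936/126847 133828/126847]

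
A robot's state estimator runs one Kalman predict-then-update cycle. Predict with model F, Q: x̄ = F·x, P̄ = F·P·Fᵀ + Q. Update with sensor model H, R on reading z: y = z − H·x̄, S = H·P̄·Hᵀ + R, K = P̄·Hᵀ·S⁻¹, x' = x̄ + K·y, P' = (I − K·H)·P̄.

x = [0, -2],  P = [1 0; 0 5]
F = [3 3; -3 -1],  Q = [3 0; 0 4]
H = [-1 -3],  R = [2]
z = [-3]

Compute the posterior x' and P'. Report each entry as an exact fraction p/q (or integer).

x' = [-507/77, 244/77]
P' = [4164/77 -1398/77; -1398/77 486/77]

x̄ = F·x = [-6, 2]
P̄ = F·P·Fᵀ + Q = [57 -24; -24 18]
y = z − H·x̄ = [-3]
S = H·P̄·Hᵀ + R = [77]
K = P̄·Hᵀ·S⁻¹ = [15/77; -30/77]
x' = x̄ + K·y = [-507/77, 244/77]
P' = (I − K·H)·P̄ = [4164/77 -1398/77; -1398/77 486/77]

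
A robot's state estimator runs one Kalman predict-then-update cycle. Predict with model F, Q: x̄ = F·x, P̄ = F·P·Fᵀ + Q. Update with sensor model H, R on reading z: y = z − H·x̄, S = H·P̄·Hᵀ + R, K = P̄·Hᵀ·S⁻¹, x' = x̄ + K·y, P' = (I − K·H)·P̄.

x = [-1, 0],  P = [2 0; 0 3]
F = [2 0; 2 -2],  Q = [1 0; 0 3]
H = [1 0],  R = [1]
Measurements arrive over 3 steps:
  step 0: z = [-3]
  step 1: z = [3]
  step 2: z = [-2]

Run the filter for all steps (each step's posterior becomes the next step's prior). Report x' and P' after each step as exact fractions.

step 0: x' = [-29/10, -14/5], P' = [9/10 4/5; 4/5 83/5]
step 1: x' = [10/7, 3/7], P' = [23/28 1/14; 1/14 466/7]
step 2: x' = [-40/37, -28/37], P' = [30/37 21/37; 21/37 10001/37]

step 0: x̄ = F·x = [-2, -2]
step 0: P̄ = F·P·Fᵀ + Q = [9 8; 8 23]
step 0: y = z − H·x̄ = [-1]
step 0: S = H·P̄·Hᵀ + R = [10]
step 0: K = P̄·Hᵀ·S⁻¹ = [9/10; 4/5]
step 0: x' = x̄ + K·y = [-29/10, -14/5]
step 0: P' = (I − K·H)·P̄ = [9/10 4/5; 4/5 83/5]
step 1: x̄ = F·x = [-29/5, -1/5]
step 1: P̄ = F·P·Fᵀ + Q = [23/5 2/5; 2/5 333/5]
step 1: y = z − H·x̄ = [44/5]
step 1: S = H·P̄·Hᵀ + R = [28/5]
step 1: K = P̄·Hᵀ·S⁻¹ = [23/28; 1/14]
step 1: x' = x̄ + K·y = [10/7, 3/7]
step 1: P' = (I − K·H)·P̄ = [23/28 1/14; 1/14 466/7]
step 2: x̄ = F·x = [20/7, 2]
step 2: P̄ = F·P·Fᵀ + Q = [30/7 3; 3 272]
step 2: y = z − H·x̄ = [-34/7]
step 2: S = H·P̄·Hᵀ + R = [37/7]
step 2: K = P̄·Hᵀ·S⁻¹ = [30/37; 21/37]
step 2: x' = x̄ + K·y = [-40/37, -28/37]
step 2: P' = (I − K·H)·P̄ = [30/37 21/37; 21/37 10001/37]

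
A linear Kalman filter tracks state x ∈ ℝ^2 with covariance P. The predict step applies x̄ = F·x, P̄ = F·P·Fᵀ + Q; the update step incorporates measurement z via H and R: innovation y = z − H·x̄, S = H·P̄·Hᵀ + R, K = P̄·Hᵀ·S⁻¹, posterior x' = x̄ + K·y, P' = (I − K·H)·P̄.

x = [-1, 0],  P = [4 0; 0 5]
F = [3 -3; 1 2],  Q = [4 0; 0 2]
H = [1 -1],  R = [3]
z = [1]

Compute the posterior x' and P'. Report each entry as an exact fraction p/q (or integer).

x̄ = F·x = [-3, -1]
P̄ = F·P·Fᵀ + Q = [85 -18; -18 26]
y = z − H·x̄ = [3]
S = H·P̄·Hᵀ + R = [150]
K = P̄·Hᵀ·S⁻¹ = [103/150; -22/75]
x' = x̄ + K·y = [-47/50, -47/25]
P' = (I − K·H)·P̄ = [2141/150 916/75; 916/75 982/75]

x' = [-47/50, -47/25]
P' = [2141/150 916/75; 916/75 982/75]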